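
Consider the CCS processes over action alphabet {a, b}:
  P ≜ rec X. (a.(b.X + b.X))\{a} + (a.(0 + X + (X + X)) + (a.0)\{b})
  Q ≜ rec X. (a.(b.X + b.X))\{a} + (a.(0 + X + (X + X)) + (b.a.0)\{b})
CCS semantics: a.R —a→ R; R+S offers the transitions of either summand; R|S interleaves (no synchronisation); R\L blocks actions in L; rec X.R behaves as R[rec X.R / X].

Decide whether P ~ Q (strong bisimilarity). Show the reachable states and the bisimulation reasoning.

not bisimilar

Reachable graph of P (3 states):
  s0 = rec X. (a.(b.X + b.X))\{a} + (a.(0 + X + (X + X)) + (a.0)\{b}) → -a-> s1, -a-> s2
  s1 = 0 + (rec X. (a.(b.X + b.X))\{a} + (a.(0 + X + (X + X)) + (a.0)\{b})) + ((rec X. (a.(b.X + b.X))\{a} + (a.(0 + X + (X + X)) + (a.0)\{b})) + (rec X. (a.(b.X + b.X))\{a} + (a.(0 + X + (X + X)) + (a.0)\{b}))) → -a-> s1, -a-> s2
  s2 = 0\{b} → stopped
Reachable graph of Q (2 states):
  t0 = rec X. (a.(b.X + b.X))\{a} + (a.(0 + X + (X + X)) + (b.a.0)\{b}) → -a-> t1
  t1 = 0 + (rec X. (a.(b.X + b.X))\{a} + (a.(0 + X + (X + X)) + (b.a.0)\{b})) + ((rec X. (a.(b.X + b.X))\{a} + (a.(0 + X + (X + X)) + (b.a.0)\{b})) + (rec X. (a.(b.X + b.X))\{a} + (a.(0 + X + (X + X)) + (b.a.0)\{b}))) → -a-> t1
Bisimilarity quotient blocks:
  B0 = {s0, s1}
  B1 = {s2}
  B2 = {t0, t1}
s0 ∈ B0, t0 ∈ B2 → different blocks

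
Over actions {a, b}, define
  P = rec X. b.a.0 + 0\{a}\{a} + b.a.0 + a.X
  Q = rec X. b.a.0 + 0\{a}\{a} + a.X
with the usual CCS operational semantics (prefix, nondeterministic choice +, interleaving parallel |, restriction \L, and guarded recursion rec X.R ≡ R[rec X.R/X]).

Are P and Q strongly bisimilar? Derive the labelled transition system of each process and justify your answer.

Reachable graph of P (3 states):
  m0 = rec X. b.a.0 + 0\{a}\{a} + b.a.0 + a.X → —a→ m0, —b→ m1
  m1 = a.0 → —a→ m2
  m2 = 0 → ∅
Reachable graph of Q (3 states):
  n0 = rec X. b.a.0 + 0\{a}\{a} + a.X → —a→ n0, —b→ n1
  n1 = a.0 → —a→ n2
  n2 = 0 → ∅
Partition-refinement fixed point:
  B0 = {m0, n0}
  B1 = {m1, n1}
  B2 = {m2, n2}
m0 ∈ B0, n0 ∈ B0 → same block

YES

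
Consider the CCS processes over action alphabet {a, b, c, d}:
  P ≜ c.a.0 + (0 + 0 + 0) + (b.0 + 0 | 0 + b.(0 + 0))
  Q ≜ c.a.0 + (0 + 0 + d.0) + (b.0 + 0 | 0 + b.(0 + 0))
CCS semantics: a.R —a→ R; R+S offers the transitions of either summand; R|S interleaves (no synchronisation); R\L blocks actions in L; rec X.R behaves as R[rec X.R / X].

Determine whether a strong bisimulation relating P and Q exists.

P's transition system — 4 states:
  m0 = c.a.0 + (0 + 0 + 0) + (b.0 + 0 | 0 + b.(0 + 0)) | --b--▸ m1, --b--▸ m2, --c--▸ m3
  m1 = 0 | stopped
  m2 = 0 + 0 | stopped
  m3 = a.0 | --a--▸ m1
Q's transition system — 4 states:
  n0 = c.a.0 + (0 + 0 + d.0) + (b.0 + 0 | 0 + b.(0 + 0)) | --b--▸ n1, --b--▸ n2, --c--▸ n3, --d--▸ n1
  n1 = 0 | stopped
  n2 = 0 + 0 | stopped
  n3 = a.0 | --a--▸ n1
Coarsest stable partition (strong bisimilarity classes):
  B0 = {m0}
  B1 = {m1, m2, n1, n2}
  B2 = {m3, n3}
  B3 = {n0}
m0 ∈ B0, n0 ∈ B3 → different blocks

P ≁ Q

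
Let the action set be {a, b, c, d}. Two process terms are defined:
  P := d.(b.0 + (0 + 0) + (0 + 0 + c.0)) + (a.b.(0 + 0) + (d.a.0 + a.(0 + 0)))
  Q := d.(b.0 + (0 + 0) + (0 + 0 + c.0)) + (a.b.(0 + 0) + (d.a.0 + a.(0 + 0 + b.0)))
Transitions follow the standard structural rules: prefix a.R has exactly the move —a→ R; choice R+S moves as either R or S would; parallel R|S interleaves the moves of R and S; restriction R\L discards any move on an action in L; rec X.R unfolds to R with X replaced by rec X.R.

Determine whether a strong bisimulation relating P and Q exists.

LTS(P): 6 reachable states
  s0 = d.(b.0 + (0 + 0) + (0 + 0 + c.0)) + (a.b.(0 + 0) + (d.a.0 + a.(0 + 0))) has moves -a-> s1, -a-> s2, -d-> s3, -d-> s4
  s1 = 0 + 0 has moves ·
  s2 = b.(0 + 0) has moves -b-> s1
  s3 = a.0 has moves -a-> s5
  s4 = b.0 + (0 + 0) + (0 + 0 + c.0) has moves -b-> s5, -c-> s5
  s5 = 0 has moves ·
LTS(Q): 7 reachable states
  t0 = d.(b.0 + (0 + 0) + (0 + 0 + c.0)) + (a.b.(0 + 0) + (d.a.0 + a.(0 + 0 + b.0))) has moves -a-> t1, -a-> t2, -d-> t3, -d-> t4
  t1 = 0 + 0 + b.0 has moves -b-> t5
  t2 = b.(0 + 0) has moves -b-> t6
  t3 = a.0 has moves -a-> t5
  t4 = b.0 + (0 + 0) + (0 + 0 + c.0) has moves -b-> t5, -c-> t5
  t5 = 0 has moves ·
  t6 = 0 + 0 has moves ·
Bisimilarity quotient blocks:
  B0 = {s0}
  B1 = {s3, t3}
  B2 = {s1, s5, t5, t6}
  B3 = {s2, t1, t2}
  B4 = {s4, t4}
  B5 = {t0}
s0 ∈ B0, t0 ∈ B5 → different blocks

P ≁ Q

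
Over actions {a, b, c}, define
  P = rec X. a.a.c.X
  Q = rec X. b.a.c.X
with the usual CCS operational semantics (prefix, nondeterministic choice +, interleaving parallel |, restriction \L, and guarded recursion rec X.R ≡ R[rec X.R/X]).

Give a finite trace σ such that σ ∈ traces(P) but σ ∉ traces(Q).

Reachable graph of P (3 states):
  u0 = rec X. a.a.c.X ⊢ ··a··> u1
  u1 = a.c.(rec X. a.a.c.X) ⊢ ··a··> u2
  u2 = c.(rec X. a.a.c.X) ⊢ ··c··> u0
Reachable graph of Q (3 states):
  v0 = rec X. b.a.c.X ⊢ ··b··> v1
  v1 = a.c.(rec X. b.a.c.X) ⊢ ··a··> v2
  v2 = c.(rec X. b.a.c.X) ⊢ ··c··> v0
Run σ = ⟨a⟩ on P: start {u0}
  step 1 (a): {u1}
  — P admits the full trace.
Run σ = ⟨a⟩ on Q: start {v0}
  step 1 (a): ∅  — Q cannot continue

a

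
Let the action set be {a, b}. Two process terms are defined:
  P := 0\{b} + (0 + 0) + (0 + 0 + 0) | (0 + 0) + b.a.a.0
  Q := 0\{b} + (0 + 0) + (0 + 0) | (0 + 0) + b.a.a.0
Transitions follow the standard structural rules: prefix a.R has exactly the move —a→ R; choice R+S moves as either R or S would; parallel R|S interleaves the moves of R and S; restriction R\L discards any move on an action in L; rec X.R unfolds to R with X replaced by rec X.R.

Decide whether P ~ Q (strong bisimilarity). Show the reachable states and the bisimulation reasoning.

P ~ Q

Reachable graph of P (4 states):
  m0 = 0\{b} + (0 + 0) + (0 + 0 + 0) | (0 + 0) + b.a.a.0 | —b→ m1
  m1 = a.a.0 | —a→ m2
  m2 = a.0 | —a→ m3
  m3 = 0 | ∅
Reachable graph of Q (4 states):
  n0 = 0\{b} + (0 + 0) + (0 + 0) | (0 + 0) + b.a.a.0 | —b→ n1
  n1 = a.a.0 | —a→ n2
  n2 = a.0 | —a→ n3
  n3 = 0 | ∅
Bisimilarity quotient blocks:
  B0 = {m0, n0}
  B1 = {m1, n1}
  B2 = {m2, n2}
  B3 = {m3, n3}
m0 ∈ B0, n0 ∈ B0 → same block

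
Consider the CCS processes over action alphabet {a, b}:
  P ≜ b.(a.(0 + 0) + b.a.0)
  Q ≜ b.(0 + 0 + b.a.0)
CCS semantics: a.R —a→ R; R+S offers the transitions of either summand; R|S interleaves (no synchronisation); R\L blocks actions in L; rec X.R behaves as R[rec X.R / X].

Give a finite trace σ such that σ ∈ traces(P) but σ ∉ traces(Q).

ba

Reachable graph of P (5 states):
  m0 = b.(a.(0 + 0) + b.a.0) has moves =b=> m1
  m1 = a.(0 + 0) + b.a.0 has moves =a=> m2, =b=> m3
  m2 = 0 + 0 has moves ∅
  m3 = a.0 has moves =a=> m4
  m4 = 0 has moves ∅
Reachable graph of Q (4 states):
  n0 = b.(0 + 0 + b.a.0) has moves =b=> n1
  n1 = 0 + 0 + b.a.0 has moves =b=> n2
  n2 = a.0 has moves =a=> n3
  n3 = 0 has moves ∅
Run σ = ⟨ba⟩ on P: start {m0}
  step 1 (b): {m1}
  step 2 (a): {m2}
  — P admits the full trace.
Run σ = ⟨ba⟩ on Q: start {n0}
  step 1 (b): {n1}
  step 2 (a): ∅  — Q cannot continue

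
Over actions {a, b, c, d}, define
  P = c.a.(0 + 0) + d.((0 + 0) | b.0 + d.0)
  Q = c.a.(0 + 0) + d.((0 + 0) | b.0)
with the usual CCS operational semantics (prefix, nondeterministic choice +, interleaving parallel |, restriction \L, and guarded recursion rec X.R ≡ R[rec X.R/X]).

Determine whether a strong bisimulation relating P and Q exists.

not bisimilar

P's transition system — 6 states:
  s0 = c.a.(0 + 0) + d.((0 + 0) | b.0 + d.0) :: --c--▸ s1, --d--▸ s2
  s1 = a.(0 + 0) :: --a--▸ s3
  s2 = (0 + 0) | b.0 + d.0 :: --b--▸ s4, --d--▸ s5
  s3 = 0 + 0 :: ·
  s4 = (0 + 0) | 0 :: ·
  s5 = 0 :: ·
Q's transition system — 5 states:
  t0 = c.a.(0 + 0) + d.((0 + 0) | b.0) :: --c--▸ t1, --d--▸ t2
  t1 = a.(0 + 0) :: --a--▸ t3
  t2 = (0 + 0) | b.0 :: --b--▸ t4
  t3 = 0 + 0 :: ·
  t4 = (0 + 0) | 0 :: ·
Coarsest stable partition (strong bisimilarity classes):
  B0 = {s0}
  B1 = {s1, t1}
  B2 = {s3, s4, s5, t3, t4}
  B3 = {s2}
  B4 = {t0}
  B5 = {t2}
s0 ∈ B0, t0 ∈ B4 → different blocks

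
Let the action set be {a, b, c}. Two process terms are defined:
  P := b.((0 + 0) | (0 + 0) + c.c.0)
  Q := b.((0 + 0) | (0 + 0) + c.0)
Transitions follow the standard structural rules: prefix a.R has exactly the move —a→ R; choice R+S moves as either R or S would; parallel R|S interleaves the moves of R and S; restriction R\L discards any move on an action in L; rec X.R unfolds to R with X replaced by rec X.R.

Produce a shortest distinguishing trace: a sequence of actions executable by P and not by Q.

P's transition system — 4 states:
  p0 = b.((0 + 0) | (0 + 0) + c.c.0) → --b--▸ p1
  p1 = (0 + 0) | (0 + 0) + c.c.0 → --c--▸ p2
  p2 = c.0 → --c--▸ p3
  p3 = 0 → (no moves)
Q's transition system — 3 states:
  q0 = b.((0 + 0) | (0 + 0) + c.0) → --b--▸ q1
  q1 = (0 + 0) | (0 + 0) + c.0 → --c--▸ q2
  q2 = 0 → (no moves)
Executing bcc from P (initial set {p0}):
  after b @ step 1: {p1}
  after c @ step 2: {p2}
  after c @ step 3: {p3}
  ✓ P
Executing bcc from Q (initial set {q0}):
  after b @ step 1: {q1}
  after c @ step 2: {q2}
  after c @ step 3: no successor for Q

bcc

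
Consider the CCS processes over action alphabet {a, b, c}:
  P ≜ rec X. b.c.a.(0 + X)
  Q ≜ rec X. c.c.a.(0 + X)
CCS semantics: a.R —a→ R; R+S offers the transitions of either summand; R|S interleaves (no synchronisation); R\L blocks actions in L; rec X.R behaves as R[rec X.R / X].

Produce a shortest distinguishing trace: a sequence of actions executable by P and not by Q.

b

P's transition system — 4 states:
  s0 = rec X. b.c.a.(0 + X) | —b→ s1
  s1 = c.a.(0 + (rec X. b.c.a.(0 + X))) | —c→ s2
  s2 = a.(0 + (rec X. b.c.a.(0 + X))) | —a→ s3
  s3 = 0 + (rec X. b.c.a.(0 + X)) | —b→ s1
Q's transition system — 4 states:
  t0 = rec X. c.c.a.(0 + X) | —c→ t1
  t1 = c.a.(0 + (rec X. c.c.a.(0 + X))) | —c→ t2
  t2 = a.(0 + (rec X. c.c.a.(0 + X))) | —a→ t3
  t3 = 0 + (rec X. c.c.a.(0 + X)) | —c→ t1
Run σ = ⟨b⟩ on P: start {s0}
  [1] b ⇒ {s1}
  P completes σ.
Run σ = ⟨b⟩ on Q: start {t0}
  [1] b ⇒ ∅  — Q cannot continue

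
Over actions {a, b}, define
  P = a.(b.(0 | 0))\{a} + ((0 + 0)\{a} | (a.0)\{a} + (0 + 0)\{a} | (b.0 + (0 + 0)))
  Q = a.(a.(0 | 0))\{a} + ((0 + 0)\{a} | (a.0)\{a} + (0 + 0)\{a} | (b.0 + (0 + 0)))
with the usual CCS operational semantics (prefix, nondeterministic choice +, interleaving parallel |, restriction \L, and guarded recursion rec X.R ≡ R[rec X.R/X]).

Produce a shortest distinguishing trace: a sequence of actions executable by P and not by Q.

P's transition system — 4 states:
  m0 = a.(b.(0 | 0))\{a} + ((0 + 0)\{a} | (a.0)\{a} + (0 + 0)\{a} | (b.0 + (0 + 0))) → —a→ m1, —b→ m2
  m1 = (b.(0 | 0))\{a} → —b→ m3
  m2 = (0 + 0)\{a} | 0 → stopped
  m3 = (0 | 0)\{a} → stopped
Q's transition system — 3 states:
  n0 = a.(a.(0 | 0))\{a} + ((0 + 0)\{a} | (a.0)\{a} + (0 + 0)\{a} | (b.0 + (0 + 0))) → —a→ n1, —b→ n2
  n1 = (a.(0 | 0))\{a} → stopped
  n2 = (0 + 0)\{a} | 0 → stopped
Trace ⟨ab⟩ through P, begin at {m0}:
  after a @ step 1: {m1}
  after b @ step 2: {m3}
  ✓ P
Trace ⟨ab⟩ through Q, begin at {n0}:
  after a @ step 1: {n1}
  after b @ step 2: ∅  — Q cannot continue

ab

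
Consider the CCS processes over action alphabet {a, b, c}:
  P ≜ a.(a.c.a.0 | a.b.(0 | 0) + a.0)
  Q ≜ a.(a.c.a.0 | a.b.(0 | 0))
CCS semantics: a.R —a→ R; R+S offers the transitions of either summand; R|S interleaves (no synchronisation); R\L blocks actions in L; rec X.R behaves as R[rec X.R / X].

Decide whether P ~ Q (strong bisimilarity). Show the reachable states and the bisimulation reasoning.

Reachable graph of P (14 states):
  s0 = a.(a.c.a.0 | a.b.(0 | 0) + a.0) has moves =a=> s1
  s1 = a.c.a.0 | a.b.(0 | 0) + a.0 has moves =a=> s2, =a=> s3, =a=> s4
  s2 = 0 has moves ·
  s3 = a.c.a.0 | b.(0 | 0) has moves =a=> s5, =b=> s6
  s4 = c.a.0 | a.b.(0 | 0) has moves =a=> s5, =c=> s7
  s5 = c.a.0 | b.(0 | 0) has moves =b=> s8, =c=> s9
  s6 = a.c.a.0 | (0 | 0) has moves =a=> s8
  s7 = a.0 | a.b.(0 | 0) has moves =a=> s10, =a=> s9
  s8 = c.a.0 | (0 | 0) has moves =c=> s11
  s9 = a.0 | b.(0 | 0) has moves =a=> s12, =b=> s11
  s10 = 0 | a.b.(0 | 0) has moves =a=> s12
  s11 = a.0 | (0 | 0) has moves =a=> s13
  s12 = 0 | b.(0 | 0) has moves =b=> s13
  s13 = 0 | (0 | 0) has moves ·
Reachable graph of Q (13 states):
  t0 = a.(a.c.a.0 | a.b.(0 | 0)) has moves =a=> t1
  t1 = a.c.a.0 | a.b.(0 | 0) has moves =a=> t2, =a=> t3
  t2 = a.c.a.0 | b.(0 | 0) has moves =a=> t4, =b=> t5
  t3 = c.a.0 | a.b.(0 | 0) has moves =a=> t4, =c=> t6
  t4 = c.a.0 | b.(0 | 0) has moves =b=> t7, =c=> t8
  t5 = a.c.a.0 | (0 | 0) has moves =a=> t7
  t6 = a.0 | a.b.(0 | 0) has moves =a=> t8, =a=> t9
  t7 = c.a.0 | (0 | 0) has moves =c=> t10
  t8 = a.0 | b.(0 | 0) has moves =a=> t11, =b=> t10
  t9 = 0 | a.b.(0 | 0) has moves =a=> t11
  t10 = a.0 | (0 | 0) has moves =a=> t12
  t11 = 0 | b.(0 | 0) has moves =b=> t12
  t12 = 0 | (0 | 0) has moves ·
Partition-refinement fixed point:
  B0 = {s0}
  B1 = {s1}
  B2 = {s13, s2, t12}
  B3 = {s4, t3}
  B4 = {s7, t6}
  B5 = {s9, t8}
  B6 = {s12, t11}
  B7 = {s11, t10}
  B8 = {s10, t9}
  B9 = {s5, t4}
  B10 = {s8, t7}
  B11 = {s3, t2}
  B12 = {s6, t5}
  B13 = {t0}
  B14 = {t1}
s0 ∈ B0, t0 ∈ B13 → different blocks

P ≁ Q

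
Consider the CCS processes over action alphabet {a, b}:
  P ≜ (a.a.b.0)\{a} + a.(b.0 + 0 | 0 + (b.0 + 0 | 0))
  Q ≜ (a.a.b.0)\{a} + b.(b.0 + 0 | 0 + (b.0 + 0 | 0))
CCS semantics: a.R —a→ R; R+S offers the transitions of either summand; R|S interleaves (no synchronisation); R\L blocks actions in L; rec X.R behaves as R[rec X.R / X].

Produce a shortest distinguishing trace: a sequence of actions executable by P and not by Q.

a

Reachable graph of P (3 states):
  u0 = (a.a.b.0)\{a} + a.(b.0 + 0 | 0 + (b.0 + 0 | 0)) → —a→ u1
  u1 = b.0 + 0 | 0 + (b.0 + 0 | 0) → —b→ u2
  u2 = 0 → ∅
Reachable graph of Q (3 states):
  v0 = (a.a.b.0)\{a} + b.(b.0 + 0 | 0 + (b.0 + 0 | 0)) → —b→ v1
  v1 = b.0 + 0 | 0 + (b.0 + 0 | 0) → —b→ v2
  v2 = 0 → ∅
Run σ = ⟨a⟩ on P: start {u0}
  after a @ step 1: {u1}
  — P admits the full trace.
Run σ = ⟨a⟩ on Q: start {v0}
  after a @ step 1: ∅  — Q cannot continue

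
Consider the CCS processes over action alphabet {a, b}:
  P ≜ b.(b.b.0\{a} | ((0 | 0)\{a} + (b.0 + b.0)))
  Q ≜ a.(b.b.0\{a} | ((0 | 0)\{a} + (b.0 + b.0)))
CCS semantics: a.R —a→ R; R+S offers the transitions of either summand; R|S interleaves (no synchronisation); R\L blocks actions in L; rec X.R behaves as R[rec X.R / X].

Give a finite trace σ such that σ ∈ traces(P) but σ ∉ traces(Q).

b

LTS(P): 7 reachable states
  u0 = b.(b.b.0\{a} | ((0 | 0)\{a} + (b.0 + b.0))) :: —b→ u1
  u1 = b.b.0\{a} | ((0 | 0)\{a} + (b.0 + b.0)) :: —b→ u2, —b→ u3
  u2 = b.0\{a} | ((0 | 0)\{a} + (b.0 + b.0)) :: —b→ u4, —b→ u5
  u3 = b.b.0\{a} | 0 :: —b→ u5
  u4 = 0\{a} | ((0 | 0)\{a} + (b.0 + b.0)) :: —b→ u6
  u5 = b.0\{a} | 0 :: —b→ u6
  u6 = 0\{a} | 0 :: ·
LTS(Q): 7 reachable states
  v0 = a.(b.b.0\{a} | ((0 | 0)\{a} + (b.0 + b.0))) :: —a→ v1
  v1 = b.b.0\{a} | ((0 | 0)\{a} + (b.0 + b.0)) :: —b→ v2, —b→ v3
  v2 = b.0\{a} | ((0 | 0)\{a} + (b.0 + b.0)) :: —b→ v4, —b→ v5
  v3 = b.b.0\{a} | 0 :: —b→ v5
  v4 = 0\{a} | ((0 | 0)\{a} + (b.0 + b.0)) :: —b→ v6
  v5 = b.0\{a} | 0 :: —b→ v6
  v6 = 0\{a} | 0 :: ·
Executing b from P (initial set {u0}):
  step 1 (b): {u1}
  — P admits the full trace.
Executing b from Q (initial set {v0}):
  step 1 (b): ∅ (Q stuck)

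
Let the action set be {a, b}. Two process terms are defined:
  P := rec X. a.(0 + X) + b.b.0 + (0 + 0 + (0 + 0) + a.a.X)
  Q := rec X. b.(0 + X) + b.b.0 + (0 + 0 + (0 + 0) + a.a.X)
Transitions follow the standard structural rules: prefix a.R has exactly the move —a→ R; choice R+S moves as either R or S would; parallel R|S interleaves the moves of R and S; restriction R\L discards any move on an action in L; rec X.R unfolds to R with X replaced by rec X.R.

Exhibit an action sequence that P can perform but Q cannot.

P's transition system — 5 states:
  m0 = rec X. a.(0 + X) + b.b.0 + (0 + 0 + (0 + 0) + a.a.X) :: —a→ m1, —a→ m2, —b→ m3
  m1 = 0 + (rec X. a.(0 + X) + b.b.0 + (0 + 0 + (0 + 0) + a.a.X)) :: —a→ m1, —a→ m2, —b→ m3
  m2 = a.(rec X. a.(0 + X) + b.b.0 + (0 + 0 + (0 + 0) + a.a.X)) :: —a→ m0
  m3 = b.0 :: —b→ m4
  m4 = 0 :: stopped
Q's transition system — 5 states:
  n0 = rec X. b.(0 + X) + b.b.0 + (0 + 0 + (0 + 0) + a.a.X) :: —a→ n1, —b→ n2, —b→ n3
  n1 = a.(rec X. b.(0 + X) + b.b.0 + (0 + 0 + (0 + 0) + a.a.X)) :: —a→ n0
  n2 = 0 + (rec X. b.(0 + X) + b.b.0 + (0 + 0 + (0 + 0) + a.a.X)) :: —a→ n1, —b→ n2, —b→ n3
  n3 = b.0 :: —b→ n4
  n4 = 0 :: stopped
Run σ = ⟨ab⟩ on P: start {m0}
  after a @ step 1: {m1, m2}
  after b @ step 2: {m3}
  ✓ P
Run σ = ⟨ab⟩ on Q: start {n0}
  after a @ step 1: {n1}
  after b @ step 2: ∅ (Q stuck)

ab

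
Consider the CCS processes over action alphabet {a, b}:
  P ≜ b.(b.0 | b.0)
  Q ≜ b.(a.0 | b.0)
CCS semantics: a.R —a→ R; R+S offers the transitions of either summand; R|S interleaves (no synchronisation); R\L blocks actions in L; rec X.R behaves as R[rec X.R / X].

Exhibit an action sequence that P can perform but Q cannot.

bbb

LTS(P): 5 reachable states
  m0 = b.(b.0 | b.0) | —b→ m1
  m1 = b.0 | b.0 | —b→ m2, —b→ m3
  m2 = 0 | b.0 | —b→ m4
  m3 = b.0 | 0 | —b→ m4
  m4 = 0 | 0 | ∅
LTS(Q): 5 reachable states
  n0 = b.(a.0 | b.0) | —b→ n1
  n1 = a.0 | b.0 | —a→ n2, —b→ n3
  n2 = 0 | b.0 | —b→ n4
  n3 = a.0 | 0 | —a→ n4
  n4 = 0 | 0 | ∅
Trace ⟨bbb⟩ through P, begin at {m0}:
  after b @ step 1: {m1}
  after b @ step 2: {m2, m3}
  after b @ step 3: {m4}
  — P admits the full trace.
Trace ⟨bbb⟩ through Q, begin at {n0}:
  after b @ step 1: {n1}
  after b @ step 2: {n3}
  after b @ step 3: ∅  — Q cannot continue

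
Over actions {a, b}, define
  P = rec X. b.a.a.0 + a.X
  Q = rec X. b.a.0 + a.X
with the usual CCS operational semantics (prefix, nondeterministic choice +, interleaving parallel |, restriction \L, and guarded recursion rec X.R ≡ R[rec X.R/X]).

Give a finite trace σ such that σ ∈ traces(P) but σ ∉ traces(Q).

baa

Reachable graph of P (4 states):
  u0 = rec X. b.a.a.0 + a.X ⊢ ··a··> u0, ··b··> u1
  u1 = a.a.0 ⊢ ··a··> u2
  u2 = a.0 ⊢ ··a··> u3
  u3 = 0 ⊢ (no moves)
Reachable graph of Q (3 states):
  v0 = rec X. b.a.0 + a.X ⊢ ··a··> v0, ··b··> v1
  v1 = a.0 ⊢ ··a··> v2
  v2 = 0 ⊢ (no moves)
Trace ⟨baa⟩ through P, begin at {u0}:
  step 1 (b): {u1}
  step 2 (a): {u2}
  step 3 (a): {u3}
  ✓ P
Trace ⟨baa⟩ through Q, begin at {v0}:
  step 1 (b): {v1}
  step 2 (a): {v2}
  step 3 (a): no successor for Q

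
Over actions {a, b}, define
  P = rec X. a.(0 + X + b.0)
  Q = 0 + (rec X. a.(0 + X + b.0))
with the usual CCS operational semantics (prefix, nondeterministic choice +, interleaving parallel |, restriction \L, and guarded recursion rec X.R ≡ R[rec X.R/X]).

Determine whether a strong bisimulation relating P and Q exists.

YES

P's transition system — 3 states:
  u0 = rec X. a.(0 + X + b.0) → ··a··> u1
  u1 = 0 + (rec X. a.(0 + X + b.0)) + b.0 → ··a··> u1, ··b··> u2
  u2 = 0 → stopped
Q's transition system — 3 states:
  v0 = 0 + (rec X. a.(0 + X + b.0)) → ··a··> v1
  v1 = 0 + (rec X. a.(0 + X + b.0)) + b.0 → ··a··> v1, ··b··> v2
  v2 = 0 → stopped
Coarsest stable partition (strong bisimilarity classes):
  B0 = {u0, v0}
  B1 = {u1, v1}
  B2 = {u2, v2}
u0 ∈ B0, v0 ∈ B0 → same block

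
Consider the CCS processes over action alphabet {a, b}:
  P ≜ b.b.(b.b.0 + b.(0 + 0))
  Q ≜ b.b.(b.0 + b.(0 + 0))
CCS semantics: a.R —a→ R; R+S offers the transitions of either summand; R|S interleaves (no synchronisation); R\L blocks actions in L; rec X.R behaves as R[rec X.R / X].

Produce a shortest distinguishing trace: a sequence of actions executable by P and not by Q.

LTS(P): 6 reachable states
  s0 = b.b.(b.b.0 + b.(0 + 0)) ⊢ -b-> s1
  s1 = b.(b.b.0 + b.(0 + 0)) ⊢ -b-> s2
  s2 = b.b.0 + b.(0 + 0) ⊢ -b-> s3, -b-> s4
  s3 = 0 + 0 ⊢ ∅
  s4 = b.0 ⊢ -b-> s5
  s5 = 0 ⊢ ∅
LTS(Q): 5 reachable states
  t0 = b.b.(b.0 + b.(0 + 0)) ⊢ -b-> t1
  t1 = b.(b.0 + b.(0 + 0)) ⊢ -b-> t2
  t2 = b.0 + b.(0 + 0) ⊢ -b-> t3, -b-> t4
  t3 = 0 ⊢ ∅
  t4 = 0 + 0 ⊢ ∅
Run σ = ⟨bbbb⟩ on P: start {s0}
  [1] b ⇒ {s1}
  [2] b ⇒ {s2}
  [3] b ⇒ {s3, s4}
  [4] b ⇒ {s5}
  — P admits the full trace.
Run σ = ⟨bbbb⟩ on Q: start {t0}
  [1] b ⇒ {t1}
  [2] b ⇒ {t2}
  [3] b ⇒ {t3, t4}
  [4] b ⇒ ∅  — Q cannot continue

bbbb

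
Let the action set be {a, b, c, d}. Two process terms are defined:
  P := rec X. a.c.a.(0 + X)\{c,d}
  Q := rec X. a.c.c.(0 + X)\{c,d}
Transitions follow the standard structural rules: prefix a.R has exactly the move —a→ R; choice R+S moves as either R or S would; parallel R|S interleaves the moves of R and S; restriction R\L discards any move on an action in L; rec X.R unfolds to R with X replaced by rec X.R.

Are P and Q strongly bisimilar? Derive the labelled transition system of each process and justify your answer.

LTS(P): 5 reachable states
  m0 = rec X. a.c.a.(0 + X)\{c,d} → =a=> m1
  m1 = c.a.(0 + (rec X. a.c.a.(0 + X)\{c,d}))\{c,d} → =c=> m2
  m2 = a.(0 + (rec X. a.c.a.(0 + X)\{c,d}))\{c,d} → =a=> m3
  m3 = (0 + (rec X. a.c.a.(0 + X)\{c,d}))\{c,d} → =a=> m4
  m4 = (c.a.(0 + (rec X. a.c.a.(0 + X)\{c,d}))\{c,d})\{c,d} → deadlocked
LTS(Q): 5 reachable states
  n0 = rec X. a.c.c.(0 + X)\{c,d} → =a=> n1
  n1 = c.c.(0 + (rec X. a.c.c.(0 + X)\{c,d}))\{c,d} → =c=> n2
  n2 = c.(0 + (rec X. a.c.c.(0 + X)\{c,d}))\{c,d} → =c=> n3
  n3 = (0 + (rec X. a.c.c.(0 + X)\{c,d}))\{c,d} → =a=> n4
  n4 = (c.c.(0 + (rec X. a.c.c.(0 + X)\{c,d}))\{c,d})\{c,d} → deadlocked
Coarsest stable partition (strong bisimilarity classes):
  B0 = {m0}
  B1 = {m1}
  B2 = {m2}
  B3 = {m3, n3}
  B4 = {m4, n4}
  B5 = {n0}
  B6 = {n1}
  B7 = {n2}
m0 ∈ B0, n0 ∈ B5 → different blocks

not bisimilar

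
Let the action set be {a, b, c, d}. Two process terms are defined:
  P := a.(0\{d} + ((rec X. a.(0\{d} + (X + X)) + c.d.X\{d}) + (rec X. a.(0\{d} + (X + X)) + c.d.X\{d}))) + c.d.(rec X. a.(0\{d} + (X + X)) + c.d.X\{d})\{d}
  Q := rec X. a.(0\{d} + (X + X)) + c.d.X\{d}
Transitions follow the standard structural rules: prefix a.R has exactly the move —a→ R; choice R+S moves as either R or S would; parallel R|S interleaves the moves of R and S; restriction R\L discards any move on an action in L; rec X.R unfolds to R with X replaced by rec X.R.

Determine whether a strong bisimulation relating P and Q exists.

bisimilar

P's transition system — 6 states:
  p0 = a.(0\{d} + ((rec X. a.(0\{d} + (X + X)) + c.d.X\{d}) + (rec X. a.(0\{d} + (X + X)) + c.d.X\{d}))) + c.d.(rec X. a.(0\{d} + (X + X)) + c.d.X\{d})\{d} → =a=> p1, =c=> p2
  p1 = 0\{d} + ((rec X. a.(0\{d} + (X + X)) + c.d.X\{d}) + (rec X. a.(0\{d} + (X + X)) + c.d.X\{d})) → =a=> p1, =c=> p2
  p2 = d.(rec X. a.(0\{d} + (X + X)) + c.d.X\{d})\{d} → =d=> p3
  p3 = (rec X. a.(0\{d} + (X + X)) + c.d.X\{d})\{d} → =a=> p4, =c=> p5
  p4 = (0\{d} + ((rec X. a.(0\{d} + (X + X)) + c.d.X\{d}) + (rec X. a.(0\{d} + (X + X)) + c.d.X\{d})))\{d} → =a=> p4, =c=> p5
  p5 = (d.(rec X. a.(0\{d} + (X + X)) + c.d.X\{d})\{d})\{d} → (no moves)
Q's transition system — 6 states:
  q0 = rec X. a.(0\{d} + (X + X)) + c.d.X\{d} → =a=> q1, =c=> q2
  q1 = 0\{d} + ((rec X. a.(0\{d} + (X + X)) + c.d.X\{d}) + (rec X. a.(0\{d} + (X + X)) + c.d.X\{d})) → =a=> q1, =c=> q2
  q2 = d.(rec X. a.(0\{d} + (X + X)) + c.d.X\{d})\{d} → =d=> q3
  q3 = (rec X. a.(0\{d} + (X + X)) + c.d.X\{d})\{d} → =a=> q4, =c=> q5
  q4 = (0\{d} + ((rec X. a.(0\{d} + (X + X)) + c.d.X\{d}) + (rec X. a.(0\{d} + (X + X)) + c.d.X\{d})))\{d} → =a=> q4, =c=> q5
  q5 = (d.(rec X. a.(0\{d} + (X + X)) + c.d.X\{d})\{d})\{d} → (no moves)
Partition-refinement fixed point:
  B0 = {p0, p1, q0, q1}
  B1 = {p2, q2}
  B2 = {p3, p4, q3, q4}
  B3 = {p5, q5}
p0 ∈ B0, q0 ∈ B0 → same block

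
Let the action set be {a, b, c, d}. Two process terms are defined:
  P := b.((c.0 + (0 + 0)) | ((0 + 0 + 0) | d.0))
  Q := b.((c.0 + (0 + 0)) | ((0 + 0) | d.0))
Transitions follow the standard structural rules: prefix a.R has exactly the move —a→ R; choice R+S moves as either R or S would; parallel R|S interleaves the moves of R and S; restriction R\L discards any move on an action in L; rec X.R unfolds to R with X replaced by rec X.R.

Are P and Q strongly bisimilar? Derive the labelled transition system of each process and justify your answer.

P's transition system — 5 states:
  m0 = b.((c.0 + (0 + 0)) | ((0 + 0 + 0) | d.0)) has moves -b-> m1
  m1 = (c.0 + (0 + 0)) | ((0 + 0 + 0) | d.0) has moves -c-> m2, -d-> m3
  m2 = 0 | ((0 + 0 + 0) | d.0) has moves -d-> m4
  m3 = (c.0 + (0 + 0)) | ((0 + 0 + 0) | 0) has moves -c-> m4
  m4 = 0 | ((0 + 0 + 0) | 0) has moves (no moves)
Q's transition system — 5 states:
  n0 = b.((c.0 + (0 + 0)) | ((0 + 0) | d.0)) has moves -b-> n1
  n1 = (c.0 + (0 + 0)) | ((0 + 0) | d.0) has moves -c-> n2, -d-> n3
  n2 = 0 | ((0 + 0) | d.0) has moves -d-> n4
  n3 = (c.0 + (0 + 0)) | ((0 + 0) | 0) has moves -c-> n4
  n4 = 0 | ((0 + 0) | 0) has moves (no moves)
Bisimilarity quotient blocks:
  B0 = {m0, n0}
  B1 = {m1, n1}
  B2 = {m3, n3}
  B3 = {m4, n4}
  B4 = {m2, n2}
m0 ∈ B0, n0 ∈ B0 → same block

P ~ Q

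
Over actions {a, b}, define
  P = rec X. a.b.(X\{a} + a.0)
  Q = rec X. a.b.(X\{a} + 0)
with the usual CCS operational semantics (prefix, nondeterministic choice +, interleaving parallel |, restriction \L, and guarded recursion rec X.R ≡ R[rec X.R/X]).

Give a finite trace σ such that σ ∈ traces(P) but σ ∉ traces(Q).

LTS(P): 4 reachable states
  u0 = rec X. a.b.(X\{a} + a.0) | =a=> u1
  u1 = b.((rec X. a.b.(X\{a} + a.0))\{a} + a.0) | =b=> u2
  u2 = (rec X. a.b.(X\{a} + a.0))\{a} + a.0 | =a=> u3
  u3 = 0 | stopped
LTS(Q): 3 reachable states
  v0 = rec X. a.b.(X\{a} + 0) | =a=> v1
  v1 = b.((rec X. a.b.(X\{a} + 0))\{a} + 0) | =b=> v2
  v2 = (rec X. a.b.(X\{a} + 0))\{a} + 0 | stopped
Run σ = ⟨aba⟩ on P: start {u0}
  step 1 (a): {u1}
  step 2 (b): {u2}
  step 3 (a): {u3}
  — P admits the full trace.
Run σ = ⟨aba⟩ on Q: start {v0}
  step 1 (a): {v1}
  step 2 (b): {v2}
  step 3 (a): ∅ (Q stuck)

aba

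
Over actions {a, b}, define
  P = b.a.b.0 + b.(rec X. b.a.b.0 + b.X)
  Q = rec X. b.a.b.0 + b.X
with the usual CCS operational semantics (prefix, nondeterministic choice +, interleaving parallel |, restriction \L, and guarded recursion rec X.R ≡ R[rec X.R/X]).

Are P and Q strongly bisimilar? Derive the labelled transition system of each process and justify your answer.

bisimilar

LTS(P): 5 reachable states
  u0 = b.a.b.0 + b.(rec X. b.a.b.0 + b.X) has moves ··b··> u1, ··b··> u2
  u1 = a.b.0 has moves ··a··> u3
  u2 = rec X. b.a.b.0 + b.X has moves ··b··> u1, ··b··> u2
  u3 = b.0 has moves ··b··> u4
  u4 = 0 has moves stopped
LTS(Q): 4 reachable states
  v0 = rec X. b.a.b.0 + b.X has moves ··b··> v0, ··b··> v1
  v1 = a.b.0 has moves ··a··> v2
  v2 = b.0 has moves ··b··> v3
  v3 = 0 has moves stopped
Bisimilarity quotient blocks:
  B0 = {u0, u2, v0}
  B1 = {u1, v1}
  B2 = {u3, v2}
  B3 = {u4, v3}
u0 ∈ B0, v0 ∈ B0 → same block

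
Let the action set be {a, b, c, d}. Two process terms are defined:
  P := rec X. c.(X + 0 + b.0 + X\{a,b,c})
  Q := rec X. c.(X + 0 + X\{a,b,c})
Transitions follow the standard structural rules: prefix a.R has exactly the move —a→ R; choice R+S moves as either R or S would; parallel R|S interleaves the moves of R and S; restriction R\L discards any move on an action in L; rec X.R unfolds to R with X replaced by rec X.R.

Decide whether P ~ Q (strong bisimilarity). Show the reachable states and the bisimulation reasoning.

NO

LTS(P): 3 reachable states
  p0 = rec X. c.(X + 0 + b.0 + X\{a,b,c}) :: ··c··> p1
  p1 = (rec X. c.(X + 0 + b.0 + X\{a,b,c})) + 0 + b.0 + (rec X. c.(X + 0 + b.0 + X\{a,b,c}))\{a,b,c} :: ··b··> p2, ··c··> p1
  p2 = 0 :: deadlocked
LTS(Q): 2 reachable states
  q0 = rec X. c.(X + 0 + X\{a,b,c}) :: ··c··> q1
  q1 = (rec X. c.(X + 0 + X\{a,b,c})) + 0 + (rec X. c.(X + 0 + X\{a,b,c}))\{a,b,c} :: ··c··> q1
Coarsest stable partition (strong bisimilarity classes):
  B0 = {p0}
  B1 = {p1}
  B2 = {p2}
  B3 = {q0, q1}
p0 ∈ B0, q0 ∈ B3 → different blocks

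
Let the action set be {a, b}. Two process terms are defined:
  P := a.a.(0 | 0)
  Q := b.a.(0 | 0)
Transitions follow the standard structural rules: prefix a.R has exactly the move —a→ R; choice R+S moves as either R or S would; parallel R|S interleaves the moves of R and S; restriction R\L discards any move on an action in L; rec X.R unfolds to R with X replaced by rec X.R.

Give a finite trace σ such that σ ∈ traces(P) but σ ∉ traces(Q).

Reachable graph of P (3 states):
  p0 = a.a.(0 | 0) :: --a--▸ p1
  p1 = a.(0 | 0) :: --a--▸ p2
  p2 = 0 | 0 :: deadlocked
Reachable graph of Q (3 states):
  q0 = b.a.(0 | 0) :: --b--▸ q1
  q1 = a.(0 | 0) :: --a--▸ q2
  q2 = 0 | 0 :: deadlocked
Trace ⟨a⟩ through P, begin at {p0}:
  after a @ step 1: {p1}
  — P admits the full trace.
Trace ⟨a⟩ through Q, begin at {q0}:
  after a @ step 1: ∅  — Q cannot continue

a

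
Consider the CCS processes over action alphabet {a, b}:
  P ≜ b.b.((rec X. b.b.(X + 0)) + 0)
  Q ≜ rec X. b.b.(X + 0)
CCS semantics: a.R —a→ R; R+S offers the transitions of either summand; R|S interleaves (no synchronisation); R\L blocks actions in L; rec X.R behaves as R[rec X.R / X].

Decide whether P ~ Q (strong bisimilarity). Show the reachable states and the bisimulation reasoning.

LTS(P): 3 reachable states
  m0 = b.b.((rec X. b.b.(X + 0)) + 0) → ··b··> m1
  m1 = b.((rec X. b.b.(X + 0)) + 0) → ··b··> m2
  m2 = (rec X. b.b.(X + 0)) + 0 → ··b··> m1
LTS(Q): 3 reachable states
  n0 = rec X. b.b.(X + 0) → ··b··> n1
  n1 = b.((rec X. b.b.(X + 0)) + 0) → ··b··> n2
  n2 = (rec X. b.b.(X + 0)) + 0 → ··b··> n1
Bisimilarity quotient blocks:
  B0 = {m0, m1, m2, n0, n1, n2}
m0 ∈ B0, n0 ∈ B0 → same block

YES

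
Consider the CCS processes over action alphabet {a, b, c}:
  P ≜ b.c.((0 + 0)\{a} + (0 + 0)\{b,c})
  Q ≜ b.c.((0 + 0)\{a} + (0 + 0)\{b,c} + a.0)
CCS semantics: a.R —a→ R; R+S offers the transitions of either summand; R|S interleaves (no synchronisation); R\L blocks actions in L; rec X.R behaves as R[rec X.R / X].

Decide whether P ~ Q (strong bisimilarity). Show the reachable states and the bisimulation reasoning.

NO

P's transition system — 3 states:
  u0 = b.c.((0 + 0)\{a} + (0 + 0)\{b,c}) :: ··b··> u1
  u1 = c.((0 + 0)\{a} + (0 + 0)\{b,c}) :: ··c··> u2
  u2 = (0 + 0)\{a} + (0 + 0)\{b,c} :: stopped
Q's transition system — 4 states:
  v0 = b.c.((0 + 0)\{a} + (0 + 0)\{b,c} + a.0) :: ··b··> v1
  v1 = c.((0 + 0)\{a} + (0 + 0)\{b,c} + a.0) :: ··c··> v2
  v2 = (0 + 0)\{a} + (0 + 0)\{b,c} + a.0 :: ··a··> v3
  v3 = 0 :: stopped
Coarsest stable partition (strong bisimilarity classes):
  B0 = {u0}
  B1 = {u1}
  B2 = {u2, v3}
  B3 = {v0}
  B4 = {v1}
  B5 = {v2}
u0 ∈ B0, v0 ∈ B3 → different blocks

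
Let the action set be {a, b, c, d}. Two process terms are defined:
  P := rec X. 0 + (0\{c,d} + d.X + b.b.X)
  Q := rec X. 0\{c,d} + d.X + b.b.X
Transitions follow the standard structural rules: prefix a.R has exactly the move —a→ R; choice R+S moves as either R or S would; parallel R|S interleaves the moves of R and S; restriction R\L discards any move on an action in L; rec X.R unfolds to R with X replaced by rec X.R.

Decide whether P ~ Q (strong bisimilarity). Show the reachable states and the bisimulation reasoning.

Reachable graph of P (2 states):
  u0 = rec X. 0 + (0\{c,d} + d.X + b.b.X) | ··b··> u1, ··d··> u0
  u1 = b.(rec X. 0 + (0\{c,d} + d.X + b.b.X)) | ··b··> u0
Reachable graph of Q (2 states):
  v0 = rec X. 0\{c,d} + d.X + b.b.X | ··b··> v1, ··d··> v0
  v1 = b.(rec X. 0\{c,d} + d.X + b.b.X) | ··b··> v0
Coarsest stable partition (strong bisimilarity classes):
  B0 = {u0, v0}
  B1 = {u1, v1}
u0 ∈ B0, v0 ∈ B0 → same block

bisimilar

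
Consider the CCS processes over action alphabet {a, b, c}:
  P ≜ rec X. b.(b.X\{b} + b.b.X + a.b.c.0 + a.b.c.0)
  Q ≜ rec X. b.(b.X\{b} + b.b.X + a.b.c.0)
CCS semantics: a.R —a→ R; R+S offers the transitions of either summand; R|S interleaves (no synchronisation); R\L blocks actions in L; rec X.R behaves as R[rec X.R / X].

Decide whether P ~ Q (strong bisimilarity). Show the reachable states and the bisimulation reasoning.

P's transition system — 7 states:
  u0 = rec X. b.(b.X\{b} + b.b.X + a.b.c.0 + a.b.c.0) has moves —b→ u1
  u1 = b.(rec X. b.(b.X\{b} + b.b.X + a.b.c.0 + a.b.c.0))\{b} + b.b.(rec X. b.(b.X\{b} + b.b.X + a.b.c.0 + a.b.c.0)) + a.b.c.0 + a.b.c.0 has moves —a→ u2, —b→ u3, —b→ u4
  u2 = b.c.0 has moves —b→ u5
  u3 = (rec X. b.(b.X\{b} + b.b.X + a.b.c.0 + a.b.c.0))\{b} has moves ·
  u4 = b.(rec X. b.(b.X\{b} + b.b.X + a.b.c.0 + a.b.c.0)) has moves —b→ u0
  u5 = c.0 has moves —c→ u6
  u6 = 0 has moves ·
Q's transition system — 7 states:
  v0 = rec X. b.(b.X\{b} + b.b.X + a.b.c.0) has moves —b→ v1
  v1 = b.(rec X. b.(b.X\{b} + b.b.X + a.b.c.0))\{b} + b.b.(rec X. b.(b.X\{b} + b.b.X + a.b.c.0)) + a.b.c.0 has moves —a→ v2, —b→ v3, —b→ v4
  v2 = b.c.0 has moves —b→ v5
  v3 = (rec X. b.(b.X\{b} + b.b.X + a.b.c.0))\{b} has moves ·
  v4 = b.(rec X. b.(b.X\{b} + b.b.X + a.b.c.0)) has moves —b→ v0
  v5 = c.0 has moves —c→ v6
  v6 = 0 has moves ·
Partition-refinement fixed point:
  B0 = {u0, v0}
  B1 = {u1, v1}
  B2 = {u4, v4}
  B3 = {u3, u6, v3, v6}
  B4 = {u2, v2}
  B5 = {u5, v5}
u0 ∈ B0, v0 ∈ B0 → same block

bisimilar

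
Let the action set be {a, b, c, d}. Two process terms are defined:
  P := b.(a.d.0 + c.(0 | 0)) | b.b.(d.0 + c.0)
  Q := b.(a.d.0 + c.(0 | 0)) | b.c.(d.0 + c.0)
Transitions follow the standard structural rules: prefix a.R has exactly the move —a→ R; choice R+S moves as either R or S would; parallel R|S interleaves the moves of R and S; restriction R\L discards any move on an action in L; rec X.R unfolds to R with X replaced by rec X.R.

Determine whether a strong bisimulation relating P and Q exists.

Reachable graph of P (20 states):
  u0 = b.(a.d.0 + c.(0 | 0)) | b.b.(d.0 + c.0) :: —b→ u1, —b→ u2
  u1 = (a.d.0 + c.(0 | 0)) | b.b.(d.0 + c.0) :: —a→ u3, —b→ u4, —c→ u5
  u2 = b.(a.d.0 + c.(0 | 0)) | b.(d.0 + c.0) :: —b→ u4, —b→ u6
  u3 = d.0 | b.b.(d.0 + c.0) :: —b→ u7, —d→ u8
  u4 = (a.d.0 + c.(0 | 0)) | b.(d.0 + c.0) :: —a→ u7, —b→ u9, —c→ u10
  u5 = 0 | 0 | b.b.(d.0 + c.0) :: —b→ u10
  u6 = b.(a.d.0 + c.(0 | 0)) | (d.0 + c.0) :: —b→ u9, —c→ u11, —d→ u11
  u7 = d.0 | b.(d.0 + c.0) :: —b→ u12, —d→ u13
  u8 = 0 | b.b.(d.0 + c.0) :: —b→ u13
  u9 = (a.d.0 + c.(0 | 0)) | (d.0 + c.0) :: —a→ u12, —c→ u14, —c→ u15, —d→ u14
  u10 = 0 | 0 | b.(d.0 + c.0) :: —b→ u15
  u11 = b.(a.d.0 + c.(0 | 0)) | 0 :: —b→ u14
  u12 = d.0 | (d.0 + c.0) :: —c→ u16, —d→ u16, —d→ u17
  u13 = 0 | b.(d.0 + c.0) :: —b→ u17
  u14 = (a.d.0 + c.(0 | 0)) | 0 :: —a→ u16, —c→ u18
  u15 = 0 | 0 | (d.0 + c.0) :: —c→ u18, —d→ u18
  u16 = d.0 | 0 :: —d→ u19
  u17 = 0 | (d.0 + c.0) :: —c→ u19, —d→ u19
  u18 = 0 | 0 | 0 :: stopped
  u19 = 0 | 0 :: stopped
Reachable graph of Q (20 states):
  v0 = b.(a.d.0 + c.(0 | 0)) | b.c.(d.0 + c.0) :: —b→ v1, —b→ v2
  v1 = (a.d.0 + c.(0 | 0)) | b.c.(d.0 + c.0) :: —a→ v3, —b→ v4, —c→ v5
  v2 = b.(a.d.0 + c.(0 | 0)) | c.(d.0 + c.0) :: —b→ v4, —c→ v6
  v3 = d.0 | b.c.(d.0 + c.0) :: —b→ v7, —d→ v8
  v4 = (a.d.0 + c.(0 | 0)) | c.(d.0 + c.0) :: —a→ v7, —c→ v10, —c→ v9
  v5 = 0 | 0 | b.c.(d.0 + c.0) :: —b→ v10
  v6 = b.(a.d.0 + c.(0 | 0)) | (d.0 + c.0) :: —b→ v9, —c→ v11, —d→ v11
  v7 = d.0 | c.(d.0 + c.0) :: —c→ v12, —d→ v13
  v8 = 0 | b.c.(d.0 + c.0) :: —b→ v13
  v9 = (a.d.0 + c.(0 | 0)) | (d.0 + c.0) :: —a→ v12, —c→ v14, —c→ v15, —d→ v14
  v10 = 0 | 0 | c.(d.0 + c.0) :: —c→ v15
  v11 = b.(a.d.0 + c.(0 | 0)) | 0 :: —b→ v14
  v12 = d.0 | (d.0 + c.0) :: —c→ v16, —d→ v16, —d→ v17
  v13 = 0 | c.(d.0 + c.0) :: —c→ v17
  v14 = (a.d.0 + c.(0 | 0)) | 0 :: —a→ v16, —c→ v18
  v15 = 0 | 0 | (d.0 + c.0) :: —c→ v18, —d→ v18
  v16 = d.0 | 0 :: —d→ v19
  v17 = 0 | (d.0 + c.0) :: —c→ v19, —d→ v19
  v18 = 0 | 0 | 0 :: stopped
  v19 = 0 | 0 :: stopped
Bisimilarity quotient blocks:
  B0 = {u0}
  B1 = {u1}
  B2 = {u3}
  B3 = {u5, u8}
  B4 = {u10, u13}
  B5 = {u15, u17, v15, v17}
  B6 = {u18, u19, v18, v19}
  B7 = {u7}
  B8 = {u12, v12}
  B9 = {u16, v16}
  B10 = {u4}
  B11 = {u9, v9}
  B12 = {u14, v14}
  B13 = {u2}
  B14 = {u6, v6}
  B15 = {u11, v11}
  B16 = {v0}
  B17 = {v1}
  B18 = {v4}
  B19 = {v10, v13}
  B20 = {v7}
  B21 = {v3}
  B22 = {v5, v8}
  B23 = {v2}
u0 ∈ B0, v0 ∈ B16 → different blocks

P ≁ Q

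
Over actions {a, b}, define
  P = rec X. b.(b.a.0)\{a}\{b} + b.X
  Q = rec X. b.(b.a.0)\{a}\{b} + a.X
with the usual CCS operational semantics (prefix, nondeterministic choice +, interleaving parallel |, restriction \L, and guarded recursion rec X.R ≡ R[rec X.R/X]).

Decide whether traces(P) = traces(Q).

NO — witness ⟨bb⟩

Reachable graph of P (2 states):
  p0 = rec X. b.(b.a.0)\{a}\{b} + b.X :: —b→ p0, —b→ p1
  p1 = (b.a.0)\{a}\{b} :: stopped
Reachable graph of Q (2 states):
  q0 = rec X. b.(b.a.0)\{a}\{b} + a.X :: —a→ q0, —b→ q1
  q1 = (b.a.0)\{a}\{b} :: stopped
Trace ⟨bb⟩ through P, begin at {p0}:
  after b @ step 1: {p0, p1}
  after b @ step 2: {p0, p1}
  ✓ P
Trace ⟨bb⟩ through Q, begin at {q0}:
  after b @ step 1: {q1}
  after b @ step 2: no successor for Q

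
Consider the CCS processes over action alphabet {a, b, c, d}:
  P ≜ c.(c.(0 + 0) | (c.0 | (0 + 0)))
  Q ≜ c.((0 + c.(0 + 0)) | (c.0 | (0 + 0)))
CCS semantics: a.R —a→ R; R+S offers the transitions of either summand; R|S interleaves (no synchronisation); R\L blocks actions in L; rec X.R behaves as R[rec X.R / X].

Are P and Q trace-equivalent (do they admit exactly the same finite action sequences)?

P's transition system — 5 states:
  m0 = c.(c.(0 + 0) | (c.0 | (0 + 0))) :: -c-> m1
  m1 = c.(0 + 0) | (c.0 | (0 + 0)) :: -c-> m2, -c-> m3
  m2 = (0 + 0) | (c.0 | (0 + 0)) :: -c-> m4
  m3 = c.(0 + 0) | (0 | (0 + 0)) :: -c-> m4
  m4 = (0 + 0) | (0 | (0 + 0)) :: ·
Q's transition system — 5 states:
  n0 = c.((0 + c.(0 + 0)) | (c.0 | (0 + 0))) :: -c-> n1
  n1 = (0 + c.(0 + 0)) | (c.0 | (0 + 0)) :: -c-> n2, -c-> n3
  n2 = (0 + 0) | (c.0 | (0 + 0)) :: -c-> n4
  n3 = (0 + c.(0 + 0)) | (0 | (0 + 0)) :: -c-> n4
  n4 = (0 + 0) | (0 | (0 + 0)) :: ·
Bisimilarity quotient blocks:
  B0 = {m0, n0}
  B1 = {m1, n1}
  B2 = {m2, m3, n2, n3}
  B3 = {m4, n4}
m0 ∈ B0, n0 ∈ B0 → same block
Bisimilar ⇒ trace-equivalent.

trace-equivalent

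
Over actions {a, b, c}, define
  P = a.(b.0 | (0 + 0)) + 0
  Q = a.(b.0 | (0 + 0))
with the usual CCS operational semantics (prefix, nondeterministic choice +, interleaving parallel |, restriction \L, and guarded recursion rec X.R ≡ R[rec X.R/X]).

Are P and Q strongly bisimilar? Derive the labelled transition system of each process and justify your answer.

YES

P's transition system — 3 states:
  u0 = a.(b.0 | (0 + 0)) + 0 :: --a--▸ u1
  u1 = b.0 | (0 + 0) :: --b--▸ u2
  u2 = 0 | (0 + 0) :: stopped
Q's transition system — 3 states:
  v0 = a.(b.0 | (0 + 0)) :: --a--▸ v1
  v1 = b.0 | (0 + 0) :: --b--▸ v2
  v2 = 0 | (0 + 0) :: stopped
Partition-refinement fixed point:
  B0 = {u0, v0}
  B1 = {u1, v1}
  B2 = {u2, v2}
u0 ∈ B0, v0 ∈ B0 → same block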